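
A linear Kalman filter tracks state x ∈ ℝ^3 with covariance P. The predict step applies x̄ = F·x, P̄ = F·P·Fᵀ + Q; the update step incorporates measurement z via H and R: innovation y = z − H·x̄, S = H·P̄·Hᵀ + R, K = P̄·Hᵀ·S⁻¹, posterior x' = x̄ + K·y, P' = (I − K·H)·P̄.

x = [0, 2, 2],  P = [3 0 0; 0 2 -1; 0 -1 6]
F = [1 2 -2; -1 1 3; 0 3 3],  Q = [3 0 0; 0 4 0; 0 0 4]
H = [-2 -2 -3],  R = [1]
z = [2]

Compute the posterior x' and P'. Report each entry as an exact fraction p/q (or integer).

x̄ = F·x = [0, 8, 12]
P̄ = F·P·Fᵀ + Q = [46 -39 -24; -39 57 48; -24 48 58]
y = z − H·x̄ = [54]
S = H·P̄·Hᵀ + R = [911]
K = P̄·Hᵀ·S⁻¹ = [58/911; -180/911; -222/911]
x' = x̄ + K·y = [3132/911, -2432/911, -1056/911]
P' = (I − K·H)·P̄ = [38542/911 -25089/911 -8988/911; -25089/911 19527/911 3768/911; -8988/911 3768/911 3554/911]

x' = [3132/911, -2432/911, -1056/911]
P' = [38542/911 -25089/911 -8988/911; -25089/911 19527/911 3768/911; -8988/911 3768/911 3554/911]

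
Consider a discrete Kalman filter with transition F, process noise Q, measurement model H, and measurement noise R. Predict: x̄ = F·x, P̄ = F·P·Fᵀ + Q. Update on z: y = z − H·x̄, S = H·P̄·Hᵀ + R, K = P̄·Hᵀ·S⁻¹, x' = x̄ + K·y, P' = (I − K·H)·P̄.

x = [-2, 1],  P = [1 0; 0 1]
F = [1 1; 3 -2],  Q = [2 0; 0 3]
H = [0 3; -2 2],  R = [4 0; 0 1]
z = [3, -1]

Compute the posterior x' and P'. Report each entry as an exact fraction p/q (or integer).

x' = [2735/2704, 409/676]
P' = [1591/2704 253/676; 253/676 67/169]

x̄ = F·x = [-1, -8]
P̄ = F·P·Fᵀ + Q = [4 1; 1 16]
y = z − H·x̄ = [27, 13]
S = H·P̄·Hᵀ + R = [148 90; 90 73]
K = P̄·Hᵀ·S⁻¹ = [759/2704 -579/1352; 201/676 15/338]
x' = x̄ + K·y = [2735/2704, 409/676]
P' = (I − K·H)·P̄ = [1591/2704 253/676; 253/676 67/169]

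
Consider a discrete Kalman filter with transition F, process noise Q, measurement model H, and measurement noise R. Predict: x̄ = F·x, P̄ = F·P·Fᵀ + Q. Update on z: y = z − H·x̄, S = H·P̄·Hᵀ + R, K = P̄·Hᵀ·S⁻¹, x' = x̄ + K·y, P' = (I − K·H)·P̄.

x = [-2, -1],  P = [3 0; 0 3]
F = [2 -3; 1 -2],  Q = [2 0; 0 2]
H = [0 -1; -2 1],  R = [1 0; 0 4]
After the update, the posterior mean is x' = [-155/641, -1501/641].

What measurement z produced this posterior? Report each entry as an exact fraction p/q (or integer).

z = [3, -3]

x̄ = F·x = [-1, 0]
P̄ = F·P·Fᵀ + Q = [41 24; 24 17]
S = H·P̄·Hᵀ + R = [18 31; 31 89]
K = P̄·Hᵀ·S⁻¹ = [-338/641 -300/641; -552/641 -31/641]
x' − x̄ = [486/641, -1501/641] = K·y
y = (KᵀK)⁻¹·Kᵀ·(x' − x̄) = [3, -5]
z = y + H·x̄ = [3, -5] + [0, 2] = [3, -3]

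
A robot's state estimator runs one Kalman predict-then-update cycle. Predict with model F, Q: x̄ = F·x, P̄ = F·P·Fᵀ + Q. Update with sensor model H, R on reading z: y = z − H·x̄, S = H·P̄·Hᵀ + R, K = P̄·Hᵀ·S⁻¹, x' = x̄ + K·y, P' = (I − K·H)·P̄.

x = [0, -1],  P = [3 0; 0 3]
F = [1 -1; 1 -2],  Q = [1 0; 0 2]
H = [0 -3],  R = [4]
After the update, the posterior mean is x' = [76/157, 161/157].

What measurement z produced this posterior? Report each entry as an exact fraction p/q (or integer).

z = [-3]

x̄ = F·x = [1, 2]
P̄ = F·P·Fᵀ + Q = [7 9; 9 17]
S = H·P̄·Hᵀ + R = [157]
K = P̄·Hᵀ·S⁻¹ = [-27/157; -51/157]
x' − x̄ = [-81/157, -153/157] = K·y
y = (KᵀK)⁻¹·Kᵀ·(x' − x̄) = [3]
z = y + H·x̄ = [3] + [-6] = [-3]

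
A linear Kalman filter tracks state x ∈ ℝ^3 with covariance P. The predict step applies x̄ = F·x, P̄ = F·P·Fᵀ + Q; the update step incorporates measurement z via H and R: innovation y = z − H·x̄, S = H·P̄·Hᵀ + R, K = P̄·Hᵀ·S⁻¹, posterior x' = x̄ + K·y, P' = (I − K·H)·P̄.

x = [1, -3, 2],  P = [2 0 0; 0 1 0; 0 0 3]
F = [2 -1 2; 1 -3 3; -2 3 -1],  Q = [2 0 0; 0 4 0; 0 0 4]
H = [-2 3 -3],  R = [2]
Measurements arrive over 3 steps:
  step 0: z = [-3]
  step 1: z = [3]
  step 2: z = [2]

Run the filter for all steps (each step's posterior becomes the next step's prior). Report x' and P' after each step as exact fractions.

step 0: x' = [-27/29, -236/145, -13/145], P' = [347/29 157/29 -77/29; 157/29 1049/145 502/145; -77/29 502/145 776/145]
step 1: x' = [195966/88561, 148452/88561, -72461/88561], P' = [731674/88561 -198487/88561 -677493/88561; -198487/88561 941755/88561 1067375/88561; -677493/88561 1067375/88561 1526097/88561]
step 2: x' = [-20505593/17155955, -88773771/17155955, -86181977/17155955], P' = [492385419/68623820 -32144898/17155955 -113122856/17155955; -32144898/17155955 234153364/17155955 255538058/17155955; -113122856/17155955 255538058/17155955 333986466/17155955]

step 0: x̄ = F·x = [9, 16, -13]
step 0: P̄ = F·P·Fᵀ + Q = [23 25 -17; 25 42 -22; -17 -22 24]
step 0: y = z − H·x̄ = [-72]
step 0: S = H·P̄·Hᵀ + R = [580]
step 0: K = P̄·Hᵀ·S⁻¹ = [4/29; 71/290; -26/145]
step 0: x' = x̄ + K·y = [-27/29, -236/145, -13/145]
step 0: P' = (I − K·H)·P̄ = [347/29 157/29 -77/29; 157/29 1049/145 502/145; -77/29 502/145 776/145]
step 1: x̄ = F·x = [-12/29, 534/145, -85/29]
step 1: P̄ = F·P·Fᵀ + Q = [631/29 -364/29 93/29; -364/29 2684/145 109/29; 93/29 109/29 753/29]
step 1: y = z − H·x̄ = [-2562/145]
step 1: S = H·P̄·Hᵀ + R = [88561/145]
step 1: K = P̄·Hᵀ·S⁻¹ = [-13165/88561; 10057/88561; -10590/88561]
step 1: x' = x̄ + K·y = [195966/88561, 148452/88561, -72461/88561]
step 1: P' = (I − K·H)·P̄ = [731674/88561 -198487/88561 -677493/88561; -198487/88561 941755/88561 1067375/88561; -677493/88561 1067375/88561 1526097/88561]
step 2: x̄ = F·x = [98558/88561, -466773/88561, 125885/88561]
step 2: P̄ = F·P·Fᵀ + Q = [1254465/88561 -191715/88561 1144532/88561; -191715/88561 1209800/88561 1247134/88561; 1144532/88561 1247134/88561 6550454/88561]
step 2: y = z − H·x̄ = [2152212/88561]
step 2: S = H·P̄·Hᵀ + R = [68623820/88561]
step 2: K = P̄·Hᵀ·S⁻¹ = [-6517671/68623820; 67857/17155955; -4549756/17155955]
step 2: x' = x̄ + K·y = [-20505593/17155955, -88773771/17155955, -86181977/17155955]
step 2: P' = (I − K·H)·P̄ = [492385419/68623820 -32144898/17155955 -113122856/17155955; -32144898/17155955 234153364/17155955 255538058/17155955; -113122856/17155955 255538058/17155955 333986466/17155955]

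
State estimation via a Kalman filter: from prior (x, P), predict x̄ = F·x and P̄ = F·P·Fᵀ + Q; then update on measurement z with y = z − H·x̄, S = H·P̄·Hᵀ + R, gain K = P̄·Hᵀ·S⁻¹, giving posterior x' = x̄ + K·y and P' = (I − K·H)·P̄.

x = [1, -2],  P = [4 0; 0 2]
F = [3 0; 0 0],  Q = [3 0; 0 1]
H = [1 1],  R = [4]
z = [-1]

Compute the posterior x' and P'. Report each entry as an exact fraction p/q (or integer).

x̄ = F·x = [3, 0]
P̄ = F·P·Fᵀ + Q = [39 0; 0 1]
y = z − H·x̄ = [-4]
S = H·P̄·Hᵀ + R = [44]
K = P̄·Hᵀ·S⁻¹ = [39/44; 1/44]
x' = x̄ + K·y = [-6/11, -1/11]
P' = (I − K·H)·P̄ = [195/44 -39/44; -39/44 43/44]

x' = [-6/11, -1/11]
P' = [195/44 -39/44; -39/44 43/44]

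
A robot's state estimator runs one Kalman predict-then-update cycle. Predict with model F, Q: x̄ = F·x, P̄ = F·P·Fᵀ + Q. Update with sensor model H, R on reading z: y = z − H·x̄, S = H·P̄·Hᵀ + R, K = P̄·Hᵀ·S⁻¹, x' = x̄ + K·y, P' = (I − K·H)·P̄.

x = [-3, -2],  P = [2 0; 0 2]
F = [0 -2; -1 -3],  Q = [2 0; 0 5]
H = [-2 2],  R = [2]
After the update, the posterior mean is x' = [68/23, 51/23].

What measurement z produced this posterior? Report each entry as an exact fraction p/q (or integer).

x̄ = F·x = [4, 9]
P̄ = F·P·Fᵀ + Q = [10 12; 12 25]
S = H·P̄·Hᵀ + R = [46]
K = P̄·Hᵀ·S⁻¹ = [2/23; 13/23]
x' − x̄ = [-24/23, -156/23] = K·y
y = (KᵀK)⁻¹·Kᵀ·(x' − x̄) = [-12]
z = y + H·x̄ = [-12] + [10] = [-2]

z = [-2]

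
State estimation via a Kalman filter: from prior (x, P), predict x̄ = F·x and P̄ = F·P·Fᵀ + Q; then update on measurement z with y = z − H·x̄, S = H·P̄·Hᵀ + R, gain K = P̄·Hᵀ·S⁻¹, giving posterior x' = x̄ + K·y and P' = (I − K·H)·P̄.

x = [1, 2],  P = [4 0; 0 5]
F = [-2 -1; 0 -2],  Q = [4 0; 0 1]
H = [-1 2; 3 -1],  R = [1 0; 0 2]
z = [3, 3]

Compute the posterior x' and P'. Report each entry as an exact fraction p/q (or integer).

x̄ = F·x = [-4, -4]
P̄ = F·P·Fᵀ + Q = [25 10; 10 21]
y = z − H·x̄ = [7, 11]
S = H·P̄·Hᵀ + R = [70 -47; -47 188]
K = P̄·Hᵀ·S⁻¹ = [45/233 4315/10951; 137/233 2134/10951]
x' = x̄ + K·y = [18466/10951, 24743/10951]
P' = (I − K·H)·P̄ = [3875/10951 2995/10951; 2995/10951 4717/10951]

x' = [18466/10951, 24743/10951]
P' = [3875/10951 2995/10951; 2995/10951 4717/10951]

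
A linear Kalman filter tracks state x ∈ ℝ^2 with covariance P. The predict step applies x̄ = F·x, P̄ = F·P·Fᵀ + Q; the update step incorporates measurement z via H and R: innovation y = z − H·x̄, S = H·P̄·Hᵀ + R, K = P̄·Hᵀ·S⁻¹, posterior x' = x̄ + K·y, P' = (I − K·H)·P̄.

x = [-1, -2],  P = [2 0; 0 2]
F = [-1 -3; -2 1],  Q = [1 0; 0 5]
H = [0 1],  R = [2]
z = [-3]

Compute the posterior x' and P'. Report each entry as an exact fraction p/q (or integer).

x' = [125/17, -45/17]
P' = [353/17 -4/17; -4/17 30/17]

x̄ = F·x = [7, 0]
P̄ = F·P·Fᵀ + Q = [21 -2; -2 15]
y = z − H·x̄ = [-3]
S = H·P̄·Hᵀ + R = [17]
K = P̄·Hᵀ·S⁻¹ = [-2/17; 15/17]
x' = x̄ + K·y = [125/17, -45/17]
P' = (I − K·H)·P̄ = [353/17 -4/17; -4/17 30/17]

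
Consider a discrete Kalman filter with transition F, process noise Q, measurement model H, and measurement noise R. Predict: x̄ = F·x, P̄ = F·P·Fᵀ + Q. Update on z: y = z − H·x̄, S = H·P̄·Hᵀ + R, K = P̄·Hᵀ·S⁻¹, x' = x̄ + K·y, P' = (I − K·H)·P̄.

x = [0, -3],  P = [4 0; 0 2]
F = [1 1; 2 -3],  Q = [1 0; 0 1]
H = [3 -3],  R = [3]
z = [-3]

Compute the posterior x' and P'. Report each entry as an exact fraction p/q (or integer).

x̄ = F·x = [-3, 9]
P̄ = F·P·Fᵀ + Q = [7 2; 2 35]
y = z − H·x̄ = [33]
S = H·P̄·Hᵀ + R = [345]
K = P̄·Hᵀ·S⁻¹ = [1/23; -33/115]
x' = x̄ + K·y = [-36/23, -54/115]
P' = (I − K·H)·P̄ = [146/23 145/23; 145/23 758/115]

x' = [-36/23, -54/115]
P' = [146/23 145/23; 145/23 758/115]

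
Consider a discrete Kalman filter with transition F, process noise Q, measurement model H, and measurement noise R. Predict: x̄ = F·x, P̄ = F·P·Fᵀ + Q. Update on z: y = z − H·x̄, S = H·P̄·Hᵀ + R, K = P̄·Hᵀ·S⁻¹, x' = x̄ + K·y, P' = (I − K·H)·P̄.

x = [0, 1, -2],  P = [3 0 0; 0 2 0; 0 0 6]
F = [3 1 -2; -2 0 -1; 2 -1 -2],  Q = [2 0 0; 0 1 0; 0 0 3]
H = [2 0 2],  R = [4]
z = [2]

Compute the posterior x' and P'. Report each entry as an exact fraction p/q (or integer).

x' = [220/177, 132/59, -12/59]
P' = [710/177 -164/59 -205/59; -164/59 1109/59 162/59; -205/59 162/59 232/59]

x̄ = F·x = [5, 2, 3]
P̄ = F·P·Fᵀ + Q = [55 -6 40; -6 19 0; 40 0 41]
y = z − H·x̄ = [-14]
S = H·P̄·Hᵀ + R = [708]
K = P̄·Hᵀ·S⁻¹ = [95/354; -1/59; 27/118]
x' = x̄ + K·y = [220/177, 132/59, -12/59]
P' = (I − K·H)·P̄ = [710/177 -164/59 -205/59; -164/59 1109/59 162/59; -205/59 162/59 232/59]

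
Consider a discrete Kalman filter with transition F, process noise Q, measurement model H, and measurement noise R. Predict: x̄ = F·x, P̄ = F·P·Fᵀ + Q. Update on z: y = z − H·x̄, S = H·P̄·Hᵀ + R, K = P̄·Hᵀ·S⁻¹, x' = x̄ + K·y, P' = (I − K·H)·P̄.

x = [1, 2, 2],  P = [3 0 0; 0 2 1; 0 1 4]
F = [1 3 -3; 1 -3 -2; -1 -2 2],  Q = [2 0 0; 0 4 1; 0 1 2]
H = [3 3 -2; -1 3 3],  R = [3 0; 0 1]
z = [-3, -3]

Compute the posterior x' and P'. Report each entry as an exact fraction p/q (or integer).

x̄ = F·x = [1, -9, -1]
P̄ = F·P·Fᵀ + Q = [41 12 -27; 12 53 -8; -27 -8 21]
y = z − H·x̄ = [19, 28]
S = H·P̄·Hᵀ + R = [1569 -21; -21 654]
K = P̄·Hᵀ·S⁻¹ = [45832/341895 -43487/341895; 46859/341895 65806/341895; -10528/113965 11163/113965]
x' = x̄ + K·y = [-4933/341895, -114722/113965, -1433/113965]
P' = (I − K·H)·P̄ = [515597/341895 -218911/341895 125427/113965; -218911/341895 139048/341895 -63361/113965; 125427/113965 -63361/113965 108891/113965]

x' = [-4933/341895, -114722/113965, -1433/113965]
P' = [515597/341895 -218911/341895 125427/113965; -218911/341895 139048/341895 -63361/113965; 125427/113965 -63361/113965 108891/113965]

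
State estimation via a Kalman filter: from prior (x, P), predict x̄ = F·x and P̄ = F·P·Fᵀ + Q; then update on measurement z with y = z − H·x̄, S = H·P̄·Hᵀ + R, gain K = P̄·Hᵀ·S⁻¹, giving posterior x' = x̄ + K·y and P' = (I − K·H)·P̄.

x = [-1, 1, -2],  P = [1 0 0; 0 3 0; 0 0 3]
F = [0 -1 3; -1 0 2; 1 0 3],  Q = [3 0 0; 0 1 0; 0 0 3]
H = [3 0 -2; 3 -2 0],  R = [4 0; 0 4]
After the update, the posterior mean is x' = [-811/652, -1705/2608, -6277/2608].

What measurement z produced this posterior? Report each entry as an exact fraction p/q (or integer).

x̄ = F·x = [-7, -3, -7]
P̄ = F·P·Fᵀ + Q = [33 18 27; 18 14 17; 27 17 31]
S = H·P̄·Hᵀ + R = [101 95; 95 141]
K = P̄·Hᵀ·S⁻¹ = [45/652 261/652; 175/2608 363/2608; -893/2608 1471/2608]
x' − x̄ = [3753/652, 6119/2608, 11979/2608] = K·y
y = (KᵀK)⁻¹·Kᵀ·(x' − x̄) = [8, 13]
z = y + H·x̄ = [8, 13] + [-7, -15] = [1, -2]

z = [1, -2]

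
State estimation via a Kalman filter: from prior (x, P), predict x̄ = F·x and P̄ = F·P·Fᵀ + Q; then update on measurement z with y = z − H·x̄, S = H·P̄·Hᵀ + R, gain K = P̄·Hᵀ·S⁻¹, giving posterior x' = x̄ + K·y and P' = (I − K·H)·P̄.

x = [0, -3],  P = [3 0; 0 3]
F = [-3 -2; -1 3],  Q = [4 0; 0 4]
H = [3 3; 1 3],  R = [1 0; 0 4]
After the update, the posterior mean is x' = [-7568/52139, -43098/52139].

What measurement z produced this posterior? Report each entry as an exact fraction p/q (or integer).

x̄ = F·x = [6, -9]
P̄ = F·P·Fᵀ + Q = [43 -9; -9 34]
S = H·P̄·Hᵀ + R = [532 327; 327 299]
K = P̄·Hᵀ·S⁻¹ = [25266/52139 -24842/52139; -7986/52139 24951/52139]
x' − x̄ = [-320402/52139, 426153/52139] = K·y
y = (KᵀK)⁻¹·Kᵀ·(x' − x̄) = [6, 19]
z = y + H·x̄ = [6, 19] + [-9, -21] = [-3, -2]

z = [-3, -2]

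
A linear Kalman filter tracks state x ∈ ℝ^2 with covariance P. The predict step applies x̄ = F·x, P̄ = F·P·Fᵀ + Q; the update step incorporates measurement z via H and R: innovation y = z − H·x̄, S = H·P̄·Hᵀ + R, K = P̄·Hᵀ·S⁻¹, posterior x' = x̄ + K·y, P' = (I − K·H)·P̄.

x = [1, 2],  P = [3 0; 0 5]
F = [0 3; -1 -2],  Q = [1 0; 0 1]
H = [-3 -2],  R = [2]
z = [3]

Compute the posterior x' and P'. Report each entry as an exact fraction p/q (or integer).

x̄ = F·x = [6, -5]
P̄ = F·P·Fᵀ + Q = [46 -30; -30 24]
y = z − H·x̄ = [11]
S = H·P̄·Hᵀ + R = [152]
K = P̄·Hᵀ·S⁻¹ = [-39/76; 21/76]
x' = x̄ + K·y = [27/76, -149/76]
P' = (I − K·H)·P̄ = [227/38 -321/38; -321/38 471/38]

x' = [27/76, -149/76]
P' = [227/38 -321/38; -321/38 471/38]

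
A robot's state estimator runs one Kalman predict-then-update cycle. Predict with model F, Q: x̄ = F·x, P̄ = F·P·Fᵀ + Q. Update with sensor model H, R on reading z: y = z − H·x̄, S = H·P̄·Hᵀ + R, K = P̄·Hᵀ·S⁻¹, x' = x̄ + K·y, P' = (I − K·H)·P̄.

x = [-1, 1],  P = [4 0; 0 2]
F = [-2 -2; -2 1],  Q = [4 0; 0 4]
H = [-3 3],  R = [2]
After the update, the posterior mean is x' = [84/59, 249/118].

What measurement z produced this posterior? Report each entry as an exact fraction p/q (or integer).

z = [2]

x̄ = F·x = [0, 3]
P̄ = F·P·Fᵀ + Q = [28 12; 12 22]
S = H·P̄·Hᵀ + R = [236]
K = P̄·Hᵀ·S⁻¹ = [-12/59; 15/118]
x' − x̄ = [84/59, -105/118] = K·y
y = (KᵀK)⁻¹·Kᵀ·(x' − x̄) = [-7]
z = y + H·x̄ = [-7] + [9] = [2]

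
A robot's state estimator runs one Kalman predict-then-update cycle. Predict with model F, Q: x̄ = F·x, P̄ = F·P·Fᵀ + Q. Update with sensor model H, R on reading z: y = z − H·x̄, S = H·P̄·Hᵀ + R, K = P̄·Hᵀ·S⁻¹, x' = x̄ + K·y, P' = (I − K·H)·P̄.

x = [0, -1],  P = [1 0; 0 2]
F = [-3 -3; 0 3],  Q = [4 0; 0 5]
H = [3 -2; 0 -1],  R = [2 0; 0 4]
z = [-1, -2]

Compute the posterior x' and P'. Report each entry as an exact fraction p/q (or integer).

x̄ = F·x = [3, -3]
P̄ = F·P·Fᵀ + Q = [31 -18; -18 23]
y = z − H·x̄ = [-16, -5]
S = H·P̄·Hᵀ + R = [589 100; 100 27]
K = P̄·Hᵀ·S⁻¹ = [1683/5903 -2298/5903; -400/5903 -3547/5903]
x' = x̄ + K·y = [2271/5903, 6426/5903]
P' = (I − K·H)·P̄ = [7250/5903 9192/5903; 9192/5903 14188/5903]

x' = [2271/5903, 6426/5903]
P' = [7250/5903 9192/5903; 9192/5903 14188/5903]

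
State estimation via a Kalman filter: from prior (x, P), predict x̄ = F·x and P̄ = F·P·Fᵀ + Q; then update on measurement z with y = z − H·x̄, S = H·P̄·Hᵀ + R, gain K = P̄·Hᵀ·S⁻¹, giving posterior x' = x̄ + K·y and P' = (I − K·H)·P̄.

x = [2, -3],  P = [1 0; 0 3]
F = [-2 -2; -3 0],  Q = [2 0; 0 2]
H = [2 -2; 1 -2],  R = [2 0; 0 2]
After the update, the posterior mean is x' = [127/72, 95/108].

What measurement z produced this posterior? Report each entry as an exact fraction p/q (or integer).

x̄ = F·x = [2, -6]
P̄ = F·P·Fᵀ + Q = [18 6; 6 11]
S = H·P̄·Hᵀ + R = [70 44; 44 40]
K = P̄·Hᵀ·S⁻¹ = [29/36 -53/72; 19/54 -85/108]
x' − x̄ = [-17/72, 743/108] = K·y
y = (KᵀK)⁻¹·Kᵀ·(x' − x̄) = [-14, -15]
z = y + H·x̄ = [-14, -15] + [16, 14] = [2, -1]

z = [2, -1]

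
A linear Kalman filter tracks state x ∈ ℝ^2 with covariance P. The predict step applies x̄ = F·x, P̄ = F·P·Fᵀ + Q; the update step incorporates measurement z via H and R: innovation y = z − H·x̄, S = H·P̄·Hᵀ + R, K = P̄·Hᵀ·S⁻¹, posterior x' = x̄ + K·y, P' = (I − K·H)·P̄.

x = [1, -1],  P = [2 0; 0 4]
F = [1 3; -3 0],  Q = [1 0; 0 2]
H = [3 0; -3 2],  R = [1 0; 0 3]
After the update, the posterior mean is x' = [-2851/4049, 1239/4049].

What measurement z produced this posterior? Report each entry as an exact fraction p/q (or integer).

z = [-2, 3]

x̄ = F·x = [-2, -3]
P̄ = F·P·Fᵀ + Q = [39 -6; -6 20]
S = H·P̄·Hᵀ + R = [352 -387; -387 506]
K = P̄·Hᵀ·S⁻¹ = [9279/28343 -129/28343; 13338/28343 13450/28343]
x' − x̄ = [5247/4049, 13386/4049] = K·y
y = (KᵀK)⁻¹·Kᵀ·(x' − x̄) = [4, 3]
z = y + H·x̄ = [4, 3] + [-6, 0] = [-2, 3]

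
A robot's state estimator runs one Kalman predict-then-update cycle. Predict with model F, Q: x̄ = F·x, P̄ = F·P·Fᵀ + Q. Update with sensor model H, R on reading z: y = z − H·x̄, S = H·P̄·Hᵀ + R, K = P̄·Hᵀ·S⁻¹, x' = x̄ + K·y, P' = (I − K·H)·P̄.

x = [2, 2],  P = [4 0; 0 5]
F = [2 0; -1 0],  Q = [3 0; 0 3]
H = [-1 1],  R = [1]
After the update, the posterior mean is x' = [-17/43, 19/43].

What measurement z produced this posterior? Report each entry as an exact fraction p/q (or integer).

z = [1]

x̄ = F·x = [4, -2]
P̄ = F·P·Fᵀ + Q = [19 -8; -8 7]
S = H·P̄·Hᵀ + R = [43]
K = P̄·Hᵀ·S⁻¹ = [-27/43; 15/43]
x' − x̄ = [-189/43, 105/43] = K·y
y = (KᵀK)⁻¹·Kᵀ·(x' − x̄) = [7]
z = y + H·x̄ = [7] + [-6] = [1]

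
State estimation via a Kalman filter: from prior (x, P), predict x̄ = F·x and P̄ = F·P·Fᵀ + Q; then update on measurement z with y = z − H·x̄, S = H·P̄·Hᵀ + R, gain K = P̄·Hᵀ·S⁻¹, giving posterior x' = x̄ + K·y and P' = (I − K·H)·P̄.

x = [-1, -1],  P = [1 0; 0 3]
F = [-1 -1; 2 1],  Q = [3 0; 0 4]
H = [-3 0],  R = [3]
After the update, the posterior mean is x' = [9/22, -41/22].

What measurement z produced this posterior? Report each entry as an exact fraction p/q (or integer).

z = [-1]

x̄ = F·x = [2, -3]
P̄ = F·P·Fᵀ + Q = [7 -5; -5 11]
S = H·P̄·Hᵀ + R = [66]
K = P̄·Hᵀ·S⁻¹ = [-7/22; 5/22]
x' − x̄ = [-35/22, 25/22] = K·y
y = (KᵀK)⁻¹·Kᵀ·(x' − x̄) = [5]
z = y + H·x̄ = [5] + [-6] = [-1]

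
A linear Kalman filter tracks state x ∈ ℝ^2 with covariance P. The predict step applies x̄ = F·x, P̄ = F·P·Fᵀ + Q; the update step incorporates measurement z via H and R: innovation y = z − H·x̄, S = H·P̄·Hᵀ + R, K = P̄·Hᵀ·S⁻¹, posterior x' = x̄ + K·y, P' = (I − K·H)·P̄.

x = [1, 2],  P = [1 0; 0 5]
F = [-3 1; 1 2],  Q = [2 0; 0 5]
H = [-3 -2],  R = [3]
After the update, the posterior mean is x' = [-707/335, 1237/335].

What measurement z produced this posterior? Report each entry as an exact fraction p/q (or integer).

z = [-1]

x̄ = F·x = [-1, 5]
P̄ = F·P·Fᵀ + Q = [16 7; 7 26]
S = H·P̄·Hᵀ + R = [335]
K = P̄·Hᵀ·S⁻¹ = [-62/335; -73/335]
x' − x̄ = [-372/335, -438/335] = K·y
y = (KᵀK)⁻¹·Kᵀ·(x' − x̄) = [6]
z = y + H·x̄ = [6] + [-7] = [-1]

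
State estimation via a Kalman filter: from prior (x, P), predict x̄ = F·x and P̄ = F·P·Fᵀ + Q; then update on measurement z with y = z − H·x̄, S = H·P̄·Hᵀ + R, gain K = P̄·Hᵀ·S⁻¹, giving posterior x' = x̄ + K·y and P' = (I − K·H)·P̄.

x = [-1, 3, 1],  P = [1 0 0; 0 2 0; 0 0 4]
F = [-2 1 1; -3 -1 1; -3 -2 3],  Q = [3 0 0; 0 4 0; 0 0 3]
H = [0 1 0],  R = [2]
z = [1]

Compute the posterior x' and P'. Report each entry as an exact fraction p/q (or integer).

x̄ = F·x = [6, 1, 0]
P̄ = F·P·Fᵀ + Q = [13 8 14; 8 19 25; 14 25 56]
y = z − H·x̄ = [0]
S = H·P̄·Hᵀ + R = [21]
K = P̄·Hᵀ·S⁻¹ = [8/21; 19/21; 25/21]
x' = x̄ + K·y = [6, 1, 0]
P' = (I − K·H)·P̄ = [209/21 16/21 94/21; 16/21 38/21 50/21; 94/21 50/21 551/21]

x' = [6, 1, 0]
P' = [209/21 16/21 94/21; 16/21 38/21 50/21; 94/21 50/21 551/21]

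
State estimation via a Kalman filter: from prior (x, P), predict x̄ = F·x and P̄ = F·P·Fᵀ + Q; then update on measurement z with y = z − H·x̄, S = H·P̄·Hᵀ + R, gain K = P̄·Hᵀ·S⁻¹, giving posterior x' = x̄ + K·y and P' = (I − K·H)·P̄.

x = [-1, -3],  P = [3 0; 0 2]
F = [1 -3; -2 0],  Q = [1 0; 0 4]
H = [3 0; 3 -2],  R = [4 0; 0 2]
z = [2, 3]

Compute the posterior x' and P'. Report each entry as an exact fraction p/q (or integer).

x̄ = F·x = [8, 2]
P̄ = F·P·Fᵀ + Q = [22 -6; -6 16]
y = z − H·x̄ = [-22, -17]
S = H·P̄·Hᵀ + R = [202 234; 234 336]
K = P̄·Hᵀ·S⁻¹ = [327/1093 26/1093; 471/1093 -1472/3279]
x' = x̄ + K·y = [1108/1093, 496/3279]
P' = (I − K·H)·P̄ = [436/1093 628/1093; 628/1093 4298/3279]

x' = [1108/1093, 496/3279]
P' = [436/1093 628/1093; 628/1093 4298/3279]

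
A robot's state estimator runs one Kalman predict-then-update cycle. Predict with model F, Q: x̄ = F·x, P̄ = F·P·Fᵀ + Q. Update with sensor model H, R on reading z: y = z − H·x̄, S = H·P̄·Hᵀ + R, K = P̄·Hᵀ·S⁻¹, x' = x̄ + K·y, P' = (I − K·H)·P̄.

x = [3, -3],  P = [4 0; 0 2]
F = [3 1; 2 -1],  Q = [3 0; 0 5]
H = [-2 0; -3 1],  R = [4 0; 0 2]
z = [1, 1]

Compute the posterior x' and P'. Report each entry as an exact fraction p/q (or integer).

x̄ = F·x = [6, 9]
P̄ = F·P·Fᵀ + Q = [41 22; 22 23]
y = z − H·x̄ = [13, 10]
S = H·P̄·Hᵀ + R = [168 202; 202 262]
K = P̄·Hᵀ·S⁻¹ = [-541/1606 -101/803; -1421/1606 416/803]
x' = x̄ + K·y = [53/146, 391/146]
P' = (I − K·H)·P̄ = [541/803 1421/803; 1421/803 5095/803]

x' = [53/146, 391/146]
P' = [541/803 1421/803; 1421/803 5095/803]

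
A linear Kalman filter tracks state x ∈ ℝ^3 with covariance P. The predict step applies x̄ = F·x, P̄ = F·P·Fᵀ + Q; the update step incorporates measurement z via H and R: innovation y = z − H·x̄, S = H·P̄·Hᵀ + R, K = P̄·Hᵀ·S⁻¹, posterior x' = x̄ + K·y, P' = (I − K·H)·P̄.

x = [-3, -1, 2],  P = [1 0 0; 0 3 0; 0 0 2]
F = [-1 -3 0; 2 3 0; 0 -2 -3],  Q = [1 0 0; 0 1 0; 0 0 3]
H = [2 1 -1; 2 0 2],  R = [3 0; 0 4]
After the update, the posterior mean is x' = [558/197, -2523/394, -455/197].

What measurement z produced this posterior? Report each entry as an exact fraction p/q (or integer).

x̄ = F·x = [6, -9, -4]
P̄ = F·P·Fᵀ + Q = [29 -29 18; -29 32 -18; 18 -18 33]
S = H·P̄·Hᵀ + R = [32 -8; -8 396]
K = P̄·Hᵀ·S⁻¹ = [1277/3152 387/1576; -245/788 -48/197; -1281/3152 393/1576]
x' − x̄ = [-624/197, 1023/394, 333/197] = K·y
y = (KᵀK)⁻¹·Kᵀ·(x' − x̄) = [-6, -3]
z = y + H·x̄ = [-6, -3] + [7, 4] = [1, 1]

z = [1, 1]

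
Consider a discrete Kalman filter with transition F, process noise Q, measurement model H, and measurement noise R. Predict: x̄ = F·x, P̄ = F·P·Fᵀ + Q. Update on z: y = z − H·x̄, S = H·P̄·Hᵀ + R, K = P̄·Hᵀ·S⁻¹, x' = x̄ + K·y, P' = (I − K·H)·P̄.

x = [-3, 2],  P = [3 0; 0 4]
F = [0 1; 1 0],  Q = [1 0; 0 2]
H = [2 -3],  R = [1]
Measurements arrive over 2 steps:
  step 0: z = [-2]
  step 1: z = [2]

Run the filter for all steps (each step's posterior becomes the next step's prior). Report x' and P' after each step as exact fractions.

step 0: x̄ = F·x = [2, -3]
step 0: P̄ = F·P·Fᵀ + Q = [5 0; 0 5]
step 0: y = z − H·x̄ = [-15]
step 0: S = H·P̄·Hᵀ + R = [66]
step 0: K = P̄·Hᵀ·S⁻¹ = [5/33; -5/22]
step 0: x' = x̄ + K·y = [-3/11, 9/22]
step 0: P' = (I − K·H)·P̄ = [115/33 25/11; 25/11 35/22]
step 1: x̄ = F·x = [9/22, -3/11]
step 1: P̄ = F·P·Fᵀ + Q = [57/22 25/11; 25/11 181/33]
step 1: y = z − H·x̄ = [4/11]
step 1: S = H·P̄·Hᵀ + R = [368/11]
step 1: K = P̄·Hᵀ·S⁻¹ = [-9/184; -131/368]
step 1: x' = x̄ + K·y = [9/23, -37/92]
step 1: P' = (I − K·H)·P̄ = [231/92 311/184; 311/184 1375/1104]

step 0: x' = [-3/11, 9/22], P' = [115/33 25/11; 25/11 35/22]
step 1: x' = [9/23, -37/92], P' = [231/92 311/184; 311/184 1375/1104]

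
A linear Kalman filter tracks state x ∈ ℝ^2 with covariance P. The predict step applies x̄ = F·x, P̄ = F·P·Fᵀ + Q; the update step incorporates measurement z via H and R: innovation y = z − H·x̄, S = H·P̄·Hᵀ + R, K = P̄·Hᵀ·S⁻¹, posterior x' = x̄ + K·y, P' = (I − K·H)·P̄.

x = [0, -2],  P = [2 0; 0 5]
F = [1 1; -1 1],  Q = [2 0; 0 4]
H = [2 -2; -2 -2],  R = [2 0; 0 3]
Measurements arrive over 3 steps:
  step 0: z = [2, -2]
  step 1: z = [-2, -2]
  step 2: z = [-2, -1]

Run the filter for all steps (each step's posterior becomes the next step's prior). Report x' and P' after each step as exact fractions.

step 0: x̄ = F·x = [-2, -2]
step 0: P̄ = F·P·Fᵀ + Q = [9 3; 3 11]
step 0: y = z − H·x̄ = [2, -10]
step 0: S = H·P̄·Hᵀ + R = [58 8; 8 107]
step 0: K = P̄·Hᵀ·S⁻¹ = [738/3071 -744/3071; -744/3071 -748/3071]
step 0: x' = x̄ + K·y = [2774/3071, -150/3071]
step 0: P' = (I − K·H)·P̄ = [927/3071 189/3071; 189/3071 933/3071]
step 1: x̄ = F·x = [2624/3071, -2924/3071]
step 1: P̄ = F·P·Fᵀ + Q = [8380/3071 6/3071; 6/3071 13766/3071]
step 1: y = z − H·x̄ = [-17238/3071, -6742/3071]
step 1: S = H·P̄·Hᵀ + R = [94678/3071 21544/3071; 21544/3071 97845/3071]
step 1: K = P̄·Hᵀ·S⁻¹ = [325634/1432697 -317284/1432697; -341792/1432697 -328056/1432697]
step 1: x' = x̄ + K·y = [92884/1432697, 1274620/1432697]
step 1: P' = (I − K·H)·P̄ = [400780/1432697 75146/1432697; 75146/1432697 416938/1432697]
step 2: x̄ = F·x = [1367504/1432697, 1181736/1432697]
step 2: P̄ = F·P·Fᵀ + Q = [3833404/1432697 16158/1432697; 16158/1432697 6398214/1432697]
step 2: y = z − H·x̄ = [-3236930/1432697, 3665783/1432697]
step 2: S = H·P̄·Hᵀ + R = [43662602/1432697 10259240/1432697; 10259240/1432697 45353827/1432697]
step 2: K = P̄·Hᵀ·S⁻¹ = [148405626/654365191 -144653012/654365191; -156100056/654365191 -149782632/654365191]
step 2: x' = x̄ + K·y = [-80825296/654365191, 509180400/654365191]
step 2: P' = (I − K·H)·P̄ = [182692572/654365191 34286946/654365191; 34286946/654365191 190387002/654365191]

step 0: x' = [2774/3071, -150/3071], P' = [927/3071 189/3071; 189/3071 933/3071]
step 1: x' = [92884/1432697, 1274620/1432697], P' = [400780/1432697 75146/1432697; 75146/1432697 416938/1432697]
step 2: x' = [-80825296/654365191, 509180400/654365191], P' = [182692572/654365191 34286946/654365191; 34286946/654365191 190387002/654365191]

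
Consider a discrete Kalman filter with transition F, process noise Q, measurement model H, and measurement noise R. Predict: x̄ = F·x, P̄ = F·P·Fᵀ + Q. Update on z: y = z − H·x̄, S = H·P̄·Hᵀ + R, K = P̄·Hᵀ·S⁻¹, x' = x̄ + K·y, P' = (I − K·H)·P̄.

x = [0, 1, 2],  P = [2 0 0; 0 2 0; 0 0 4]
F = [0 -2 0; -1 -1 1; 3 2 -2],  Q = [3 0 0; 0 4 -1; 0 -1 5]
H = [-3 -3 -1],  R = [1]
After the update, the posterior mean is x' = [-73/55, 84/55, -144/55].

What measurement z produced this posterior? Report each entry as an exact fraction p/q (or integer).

x̄ = F·x = [-2, 1, -2]
P̄ = F·P·Fᵀ + Q = [11 4 -8; 4 12 -19; -8 -19 47]
S = H·P̄·Hᵀ + R = [165]
K = P̄·Hᵀ·S⁻¹ = [-37/165; -29/165; 34/165]
x' − x̄ = [37/55, 29/55, -34/55] = K·y
y = (KᵀK)⁻¹·Kᵀ·(x' − x̄) = [-3]
z = y + H·x̄ = [-3] + [5] = [2]

z = [2]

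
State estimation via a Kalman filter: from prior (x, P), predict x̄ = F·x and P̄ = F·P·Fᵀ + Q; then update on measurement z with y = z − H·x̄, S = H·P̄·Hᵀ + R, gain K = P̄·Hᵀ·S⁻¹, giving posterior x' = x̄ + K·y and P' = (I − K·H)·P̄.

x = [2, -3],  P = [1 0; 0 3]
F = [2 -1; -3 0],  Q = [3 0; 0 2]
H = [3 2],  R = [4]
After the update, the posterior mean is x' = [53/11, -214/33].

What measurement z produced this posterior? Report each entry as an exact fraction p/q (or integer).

x̄ = F·x = [7, -6]
P̄ = F·P·Fᵀ + Q = [10 -6; -6 11]
S = H·P̄·Hᵀ + R = [66]
K = P̄·Hᵀ·S⁻¹ = [3/11; 2/33]
x' − x̄ = [-24/11, -16/33] = K·y
y = (KᵀK)⁻¹·Kᵀ·(x' − x̄) = [-8]
z = y + H·x̄ = [-8] + [9] = [1]

z = [1]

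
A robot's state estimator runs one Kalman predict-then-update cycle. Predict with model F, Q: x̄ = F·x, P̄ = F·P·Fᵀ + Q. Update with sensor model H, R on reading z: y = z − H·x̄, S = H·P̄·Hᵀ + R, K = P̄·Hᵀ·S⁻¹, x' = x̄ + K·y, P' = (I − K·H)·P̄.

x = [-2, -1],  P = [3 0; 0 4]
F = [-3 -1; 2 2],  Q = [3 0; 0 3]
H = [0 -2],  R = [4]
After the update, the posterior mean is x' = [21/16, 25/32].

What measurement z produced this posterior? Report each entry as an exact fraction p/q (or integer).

z = [-2]

x̄ = F·x = [7, -6]
P̄ = F·P·Fᵀ + Q = [34 -26; -26 31]
S = H·P̄·Hᵀ + R = [128]
K = P̄·Hᵀ·S⁻¹ = [13/32; -31/64]
x' − x̄ = [-91/16, 217/32] = K·y
y = (KᵀK)⁻¹·Kᵀ·(x' − x̄) = [-14]
z = y + H·x̄ = [-14] + [12] = [-2]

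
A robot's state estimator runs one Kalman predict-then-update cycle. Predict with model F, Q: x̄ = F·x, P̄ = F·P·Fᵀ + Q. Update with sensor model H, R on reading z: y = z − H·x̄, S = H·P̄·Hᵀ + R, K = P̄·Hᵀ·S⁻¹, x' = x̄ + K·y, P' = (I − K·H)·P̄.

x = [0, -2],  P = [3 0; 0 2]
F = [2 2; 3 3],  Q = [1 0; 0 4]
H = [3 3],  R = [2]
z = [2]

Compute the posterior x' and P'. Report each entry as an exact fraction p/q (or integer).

x̄ = F·x = [-4, -6]
P̄ = F·P·Fᵀ + Q = [21 30; 30 49]
y = z − H·x̄ = [32]
S = H·P̄·Hᵀ + R = [1172]
K = P̄·Hᵀ·S⁻¹ = [153/1172; 237/1172]
x' = x̄ + K·y = [52/293, 138/293]
P' = (I − K·H)·P̄ = [1203/1172 -1101/1172; -1101/1172 1259/1172]

x' = [52/293, 138/293]
P' = [1203/1172 -1101/1172; -1101/1172 1259/1172]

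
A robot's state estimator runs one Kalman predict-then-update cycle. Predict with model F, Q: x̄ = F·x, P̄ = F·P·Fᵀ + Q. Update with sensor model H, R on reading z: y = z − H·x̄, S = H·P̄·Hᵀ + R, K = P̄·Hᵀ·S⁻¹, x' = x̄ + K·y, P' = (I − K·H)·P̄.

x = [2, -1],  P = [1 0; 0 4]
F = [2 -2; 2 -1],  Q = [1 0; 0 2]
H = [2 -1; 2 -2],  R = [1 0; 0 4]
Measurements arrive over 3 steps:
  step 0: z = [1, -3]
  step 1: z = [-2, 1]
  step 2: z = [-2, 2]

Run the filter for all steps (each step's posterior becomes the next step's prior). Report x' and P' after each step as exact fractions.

step 0: x' = [191/80, 89/24], P' = [51/40 7/4; 7/4 17/6]
step 1: x' = [-5067/3892, -832/973], P' = [703/973 908/973; 908/973 1588/973]
step 2: x' = [-48677/25240, -29307/12620], P' = [18301/25240 11841/12620; 11841/12620 10321/6310]

step 0: x̄ = F·x = [6, 5]
step 0: P̄ = F·P·Fᵀ + Q = [21 12; 12 10]
step 0: y = z − H·x̄ = [-6, -5]
step 0: S = H·P̄·Hᵀ + R = [47 32; 32 32]
step 0: K = P̄·Hᵀ·S⁻¹ = [4/5 -19/80; 2/3 -13/24]
step 0: x' = x̄ + K·y = [191/80, 89/24]
step 0: P' = (I − K·H)·P̄ = [51/40 7/4; 7/4 17/6]
step 1: x̄ = F·x = [-317/120, 16/15]
step 1: P̄ = F·P·Fᵀ + Q = [103/30 4/15; 4/15 44/15]
step 1: y = z − H·x̄ = [87/20, 101/12]
step 1: S = H·P̄·Hᵀ + R = [83/5 18; 18 82/3]
step 1: K = P̄·Hᵀ·S⁻¹ = [498/973 -205/1946; 228/973 -340/973]
step 1: x' = x̄ + K·y = [-5067/3892, -832/973]
step 1: P' = (I − K·H)·P̄ = [703/973 908/973; 908/973 1588/973]
step 2: x̄ = F·x = [-1739/1946, -3403/1946]
step 2: P̄ = F·P·Fᵀ + Q = [2873/973 540/973; 540/973 2714/973]
step 2: y = z − H·x̄ = [-3817/1946, 282/973]
step 2: S = H·P̄·Hᵀ + R = [13019/973 13680/973; 13680/973 21920/973]
step 2: K = P̄·Hᵀ·S⁻¹ = [323/631 -5381/50480; 152/631 -8801/25240]
step 2: x' = x̄ + K·y = [-48677/25240, -29307/12620]
step 2: P' = (I − K·H)·P̄ = [18301/25240 11841/12620; 11841/12620 10321/6310]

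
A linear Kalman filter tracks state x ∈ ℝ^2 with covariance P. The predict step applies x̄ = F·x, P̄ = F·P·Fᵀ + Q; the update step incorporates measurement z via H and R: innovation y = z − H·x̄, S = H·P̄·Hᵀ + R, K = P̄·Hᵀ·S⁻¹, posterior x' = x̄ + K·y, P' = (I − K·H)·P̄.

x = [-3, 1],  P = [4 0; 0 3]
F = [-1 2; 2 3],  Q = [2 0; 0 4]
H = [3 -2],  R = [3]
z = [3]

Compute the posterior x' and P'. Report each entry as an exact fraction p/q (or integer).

x' = [553/233, 453/233]
P' = [3038/233 4506/233; 4506/233 6855/233]

x̄ = F·x = [5, -3]
P̄ = F·P·Fᵀ + Q = [18 10; 10 47]
y = z − H·x̄ = [-18]
S = H·P̄·Hᵀ + R = [233]
K = P̄·Hᵀ·S⁻¹ = [34/233; -64/233]
x' = x̄ + K·y = [553/233, 453/233]
P' = (I − K·H)·P̄ = [3038/233 4506/233; 4506/233 6855/233]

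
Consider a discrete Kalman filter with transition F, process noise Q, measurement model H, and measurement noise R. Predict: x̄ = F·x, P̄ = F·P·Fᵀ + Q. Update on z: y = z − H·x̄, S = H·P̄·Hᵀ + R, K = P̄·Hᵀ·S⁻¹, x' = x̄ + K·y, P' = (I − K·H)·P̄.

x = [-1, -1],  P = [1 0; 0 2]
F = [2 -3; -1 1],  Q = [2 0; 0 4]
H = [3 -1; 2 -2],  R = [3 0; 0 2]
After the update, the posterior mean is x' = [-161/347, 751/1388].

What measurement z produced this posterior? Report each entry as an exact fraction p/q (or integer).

z = [-2, -2]

x̄ = F·x = [1, 0]
P̄ = F·P·Fᵀ + Q = [24 -8; -8 7]
S = H·P̄·Hᵀ + R = [274 222; 222 190]
K = P̄·Hᵀ·S⁻¹ = [124/347 -28/347; 385/1388 -669/1388]
x' − x̄ = [-508/347, 751/1388] = K·y
y = (KᵀK)⁻¹·Kᵀ·(x' − x̄) = [-5, -4]
z = y + H·x̄ = [-5, -4] + [3, 2] = [-2, -2]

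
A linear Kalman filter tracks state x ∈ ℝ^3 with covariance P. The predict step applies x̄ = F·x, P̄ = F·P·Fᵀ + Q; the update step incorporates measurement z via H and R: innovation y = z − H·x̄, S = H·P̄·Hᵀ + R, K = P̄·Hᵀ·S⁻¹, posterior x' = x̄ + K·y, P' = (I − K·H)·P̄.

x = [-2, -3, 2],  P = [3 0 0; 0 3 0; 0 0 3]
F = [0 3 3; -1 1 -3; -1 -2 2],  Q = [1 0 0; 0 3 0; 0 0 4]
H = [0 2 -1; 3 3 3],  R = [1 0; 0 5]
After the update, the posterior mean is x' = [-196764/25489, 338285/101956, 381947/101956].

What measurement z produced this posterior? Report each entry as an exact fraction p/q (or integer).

x̄ = F·x = [-3, -7, 12]
P̄ = F·P·Fᵀ + Q = [55 -18 0; -18 36 -21; 0 -21 31]
S = H·P̄·Hᵀ + R = [260 -48; -48 401]
K = P̄·Hᵀ·S⁻¹ = [-2277/25489 6783/25489; 36861/101956 531/25489; -27833/101956 1074/25489]
x' − x̄ = [-120297/25489, 1051977/101956, -841525/101956] = K·y
y = (KᵀK)⁻¹·Kᵀ·(x' − x̄) = [29, -8]
z = y + H·x̄ = [29, -8] + [-26, 6] = [3, -2]

z = [3, -2]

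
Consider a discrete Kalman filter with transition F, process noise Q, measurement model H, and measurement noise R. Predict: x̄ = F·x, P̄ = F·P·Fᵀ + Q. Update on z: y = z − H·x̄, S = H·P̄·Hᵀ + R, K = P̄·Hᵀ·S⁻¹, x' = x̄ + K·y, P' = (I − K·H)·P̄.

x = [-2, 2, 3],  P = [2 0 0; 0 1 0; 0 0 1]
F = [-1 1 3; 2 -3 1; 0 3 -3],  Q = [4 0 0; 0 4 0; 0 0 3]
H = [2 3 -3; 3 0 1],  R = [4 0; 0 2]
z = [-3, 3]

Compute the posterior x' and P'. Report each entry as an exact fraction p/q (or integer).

x' = [35369/22759, -6547/2069, -26388/22759]
P' = [12752/22759 -2782/2069 -23718/22759; -2782/2069 9805/2069 7575/2069; -23718/22759 7575/2069 72363/22759]

x̄ = F·x = [13, -7, -3]
P̄ = F·P·Fᵀ + Q = [16 -4 -6; -4 22 -12; -6 -12 21]
y = z − H·x̄ = [-17, -33]
S = H·P̄·Hᵀ + R = [695 3; 3 131]
K = P̄·Hᵀ·S⁻¹ = [1213/22759 7269/22759; 563/4138 -771/4138; -7275/45518 1209/45518]
x' = x̄ + K·y = [35369/22759, -6547/2069, -26388/22759]
P' = (I − K·H)·P̄ = [12752/22759 -2782/2069 -23718/22759; -2782/2069 9805/2069 7575/2069; -23718/22759 7575/2069 72363/22759]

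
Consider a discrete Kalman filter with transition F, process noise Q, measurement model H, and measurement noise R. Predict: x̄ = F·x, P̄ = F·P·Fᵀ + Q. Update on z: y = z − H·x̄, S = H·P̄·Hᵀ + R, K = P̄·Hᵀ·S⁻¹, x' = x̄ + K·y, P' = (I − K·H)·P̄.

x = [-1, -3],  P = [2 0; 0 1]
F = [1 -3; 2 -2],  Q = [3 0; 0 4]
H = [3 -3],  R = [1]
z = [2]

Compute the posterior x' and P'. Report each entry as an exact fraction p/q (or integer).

x̄ = F·x = [8, 4]
P̄ = F·P·Fᵀ + Q = [14 10; 10 16]
y = z − H·x̄ = [-10]
S = H·P̄·Hᵀ + R = [91]
K = P̄·Hᵀ·S⁻¹ = [12/91; -18/91]
x' = x̄ + K·y = [608/91, 544/91]
P' = (I − K·H)·P̄ = [1130/91 1126/91; 1126/91 1132/91]

x' = [608/91, 544/91]
P' = [1130/91 1126/91; 1126/91 1132/91]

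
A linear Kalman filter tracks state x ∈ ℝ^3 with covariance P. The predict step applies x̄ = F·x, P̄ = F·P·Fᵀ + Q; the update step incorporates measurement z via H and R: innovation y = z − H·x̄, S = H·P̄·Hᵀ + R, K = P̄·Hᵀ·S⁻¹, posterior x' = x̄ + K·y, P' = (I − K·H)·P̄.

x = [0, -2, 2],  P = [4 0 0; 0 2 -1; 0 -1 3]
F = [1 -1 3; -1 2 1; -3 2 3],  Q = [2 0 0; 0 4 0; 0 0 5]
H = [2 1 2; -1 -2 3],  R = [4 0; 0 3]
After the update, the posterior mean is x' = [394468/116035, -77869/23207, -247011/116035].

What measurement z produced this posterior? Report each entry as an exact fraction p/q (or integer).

x̄ = F·x = [8, -2, 2]
P̄ = F·P·Fᵀ + Q = [41 -4 8; -4 15 21; 8 21 64]
S = H·P̄·Hᵀ + R = [571 303; 303 364]
K = P̄·Hᵀ·S⁻¹ = [36943/116035 -33621/116035; 1325/23207 1256/23207; 17034/116035 31087/116035]
x' − x̄ = [-533812/116035, -31455/23207, -479081/116035] = K·y
y = (KᵀK)⁻¹·Kᵀ·(x' − x̄) = [-19, -5]
z = y + H·x̄ = [-19, -5] + [18, 2] = [-1, -3]

z = [-1, -3]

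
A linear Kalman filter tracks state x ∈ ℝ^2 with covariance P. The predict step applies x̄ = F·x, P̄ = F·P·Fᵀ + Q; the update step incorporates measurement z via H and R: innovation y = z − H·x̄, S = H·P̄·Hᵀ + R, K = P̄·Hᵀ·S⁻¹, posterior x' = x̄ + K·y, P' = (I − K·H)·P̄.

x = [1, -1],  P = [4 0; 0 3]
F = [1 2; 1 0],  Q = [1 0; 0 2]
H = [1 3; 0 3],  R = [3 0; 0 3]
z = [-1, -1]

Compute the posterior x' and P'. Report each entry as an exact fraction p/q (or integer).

x̄ = F·x = [-1, 1]
P̄ = F·P·Fᵀ + Q = [17 4; 4 6]
y = z − H·x̄ = [-3, -4]
S = H·P̄·Hᵀ + R = [98 66; 66 57]
K = P̄·Hᵀ·S⁻¹ = [7/10 -3/5; 11/205 52/205]
x' = x̄ + K·y = [-7/10, -36/205]
P' = (I − K·H)·P̄ = [39/10 -3/5; -3/5 52/205]

x' = [-7/10, -36/205]
P' = [39/10 -3/5; -3/5 52/205]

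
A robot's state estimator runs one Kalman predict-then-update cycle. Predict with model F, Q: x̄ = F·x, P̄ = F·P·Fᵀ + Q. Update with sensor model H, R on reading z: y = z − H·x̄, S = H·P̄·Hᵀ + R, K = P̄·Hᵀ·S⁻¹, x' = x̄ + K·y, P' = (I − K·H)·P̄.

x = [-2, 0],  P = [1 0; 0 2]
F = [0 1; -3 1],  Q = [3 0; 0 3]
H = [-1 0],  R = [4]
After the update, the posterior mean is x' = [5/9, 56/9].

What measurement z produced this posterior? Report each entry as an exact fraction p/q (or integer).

z = [-1]

x̄ = F·x = [0, 6]
P̄ = F·P·Fᵀ + Q = [5 2; 2 14]
S = H·P̄·Hᵀ + R = [9]
K = P̄·Hᵀ·S⁻¹ = [-5/9; -2/9]
x' − x̄ = [5/9, 2/9] = K·y
y = (KᵀK)⁻¹·Kᵀ·(x' − x̄) = [-1]
z = y + H·x̄ = [-1] + [0] = [-1]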